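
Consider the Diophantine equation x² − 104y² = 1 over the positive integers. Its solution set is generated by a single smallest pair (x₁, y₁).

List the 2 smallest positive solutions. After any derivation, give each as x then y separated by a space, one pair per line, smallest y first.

d=104: √d = [10; 5,20] (ℓ=2, even), read p_1/q_1
i=0: a=10 ⇒ p=10, q=1
i=1: a=5 ⇒ p=51, q=5
fundamental: x₁=51, y₁=5  (since 2601 − 104·25 = 1)
(51+5√104)^2 = 5201 + 510√104

51 5
5201 510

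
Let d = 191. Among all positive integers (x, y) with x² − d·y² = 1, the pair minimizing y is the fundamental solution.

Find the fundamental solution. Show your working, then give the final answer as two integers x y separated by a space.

√191 = [13; 1,4,1,1,3,…,4,1,26, …], period ℓ=16 (even) → k=15
step 0: (13, 1)  from 13·(1,0) + (0,1)
…
step 4: (152, 11)  from 1·(83,6) + (69,5)
…
step 6: (1230, 89)  from 2·(539,39) + (152,11)
…
step 8: (40217, 2910)  from 13·(2999,217) + (1230,89)
step 9: (83433, 6037)  from 2·(40217,2910) + (2999,217)
step 10: (207083, 14984)  from 2·(83433,6037) + (40217,2910)
step 11: (704682, 50989)  from 3·(207083,14984) + (83433,6037)
step 12: (911765, 65973)  from 1·(704682,50989) + (207083,14984)
step 13: (1616447, 116962)  from 1·(911765,65973) + (704682,50989)
step 14: (7377553, 533821)  from 4·(1616447,116962) + (911765,65973)
step 15: (8994000, 650783)  from 1·(7377553,533821) + (1616447,116962)
(x₁, y₁) = (8994000, 650783);  8994000² − 191·650783² = 1 ✓

8994000 650783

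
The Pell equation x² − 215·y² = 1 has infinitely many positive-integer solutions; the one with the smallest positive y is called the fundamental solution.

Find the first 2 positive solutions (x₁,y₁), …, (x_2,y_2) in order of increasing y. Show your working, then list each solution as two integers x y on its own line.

d=215: √d = [14; 1,1,1,28] (ℓ=4, even), read p_3/q_3
a_0=14:  p_0=14·1+0=14,  q_0=14·0+1=1
a_1=1:  p_1=1·14+1=15,  q_1=1·1+0=1
a_2=1:  p_2=1·15+14=29,  q_2=1·1+1=2
a_3=1:  p_3=1·29+15=44,  q_3=1·2+1=3
fundamental: x₁=44, y₁=3  (since 1936 − 215·9 = 1)
k=2:  x_2 = 44·44+215·3·3 = 3871,  y_2 = 44·3+3·44 = 264

44 3
3871 264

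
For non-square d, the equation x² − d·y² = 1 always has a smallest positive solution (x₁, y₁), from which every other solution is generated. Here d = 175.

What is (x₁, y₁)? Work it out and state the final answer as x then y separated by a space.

√175 = [13; 4,2,1,2,4,26, …], period ℓ=6 (even) → k=5
step 0: (13, 1)  from 13·(1,0) + (0,1)
…
step 2: (119, 9)  from 2·(53,4) + (13,1)
…
step 4: (463, 35)  from 2·(172,13) + (119,9)
step 5: (2024, 153)  from 4·(463,35) + (172,13)
(x₁, y₁) = (2024, 153);  2024² − 175·153² = 1 ✓

2024 153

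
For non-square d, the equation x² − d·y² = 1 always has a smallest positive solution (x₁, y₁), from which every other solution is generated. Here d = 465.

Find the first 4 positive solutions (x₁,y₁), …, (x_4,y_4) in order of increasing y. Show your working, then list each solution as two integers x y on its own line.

√465 → a₀=21, period (1,1,3,2,2,2,3,1,1,42); ℓ=10 even so k=9
k=0  a_k=21  p_k/q_k = 21/1
…
k=3  a_k=3  p_k/q_k = 151/7
k=4  a_k=2  p_k/q_k = 345/16
…
k=6  a_k=2  p_k/q_k = 2027/94
k=7  a_k=3  p_k/q_k = 6922/321
k=8  a_k=1  p_k/q_k = 8949/415
k=9  a_k=1  p_k/q_k = 15871/736
fundamental: x₁=15871, y₁=736  (since 251888641 − 465·541696 = 1)
n=2: (15871,736)∘(15871,736) = (15871·15871+465·736·736, 15871·736+736·15871) = (503777281,23362112)
n=3: (503777281,23362112)∘(15871,736) = (15871·503777281+465·736·23362112, 15871·23362112+736·503777281) = (15990898437631,741560158368)
n=4: (15990898437631,741560158368)∘(15871,736) = (15871·15990898437631+465·736·741560158368, 15871·741560158368+736·15990898437631) = (507583097703505921,23538602523554944)

15871 736
503777281 23362112
15990898437631 741560158368
507583097703505921 23538602523554944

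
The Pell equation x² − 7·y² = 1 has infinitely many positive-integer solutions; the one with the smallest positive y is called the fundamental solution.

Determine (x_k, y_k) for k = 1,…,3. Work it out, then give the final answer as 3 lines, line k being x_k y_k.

√7 = [2; 1,1,1,4, …], period ℓ=4 (even) → k=3
i=0: a=2 ⇒ p=2, q=1
…
i=2: a=1 ⇒ p=5, q=2
i=3: a=1 ⇒ p=8, q=3
(x₁, y₁) = (8, 3);  8² − 7·3² = 1 ✓
(x_2, y_2) = (8·8 + 7·3·3, 8·3 + 3·8) = (127, 48)
(x_3, y_3) = (8·127 + 7·3·48, 8·48 + 3·127) = (2024, 765)

8 3
127 48
2024 765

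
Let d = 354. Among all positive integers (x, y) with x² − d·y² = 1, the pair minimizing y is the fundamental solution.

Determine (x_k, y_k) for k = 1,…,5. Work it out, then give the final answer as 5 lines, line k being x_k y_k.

√354 → a₀=18, period (1,4,2,2,18,2,2,4,1,36); ℓ=10 even so k=9
step 0: (18, 1)  from 18·(1,0) + (0,1)
…
step 2: (94, 5)  from 4·(19,1) + (18,1)
…
step 4: (508, 27)  from 2·(207,11) + (94,5)
…
step 7: (47771, 2539)  from 2·(19210,1021) + (9351,497)
step 8: (210294, 11177)  from 4·(47771,2539) + (19210,1021)
step 9: (258065, 13716)  from 1·(210294,11177) + (47771,2539)
(x₁, y₁) = (258065, 13716);  258065² − 354·13716² = 1 ✓
(x_2, y_2) = (258065·258065 + 354·13716·13716, 258065·13716 + 13716·258065) = (133195088449, 7079239080)
(x_3, y_3) = (258065·133195088449 + 354·13716·7079239080, 258065·7079239080 + 13716·133195088449) = (68745981000924305, 3653807666346684)
(x_4, y_4) = (258065·68745981000924305 + 354·13716·3653807666346684, 258065·3653807666346684 + 13716·68745981000924305) = (35481863173873866451201, 1885839750824434773840)
(x_5, y_5) = (258065·35481863173873866451201 + 354·13716·1885839750824434773840, 258065·1885839750824434773840 + 13716·35481863173873866451201) = (18313254039862772710457447825, 973338470589361712155692516)

258065 13716
133195088449 7079239080
68745981000924305 3653807666346684
35481863173873866451201 1885839750824434773840
18313254039862772710457447825 973338470589361712155692516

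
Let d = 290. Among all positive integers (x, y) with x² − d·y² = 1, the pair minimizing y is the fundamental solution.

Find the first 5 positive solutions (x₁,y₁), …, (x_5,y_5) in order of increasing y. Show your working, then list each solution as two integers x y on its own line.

√290 → a₀=17, period (34); ℓ=1 odd so k=1
i=0: a=17 ⇒ p=17, q=1
i=1: a=34 ⇒ p=579, q=34
fundamental: x₁=579, y₁=34  (since 335241 − 290·1156 = 1)
k=2:  x_2 = 579·579+290·34·34 = 670481,  y_2 = 579·34+34·579 = 39372
k=3:  x_3 = 579·670481+290·34·39372 = 776416419,  y_3 = 579·39372+34·670481 = 45592742
k=4:  x_4 = 579·776416419+290·34·45592742 = 899089542721,  y_4 = 579·45592742+34·776416419 = 52796355864
k=5:  x_5 = 579·899089542721+290·34·52796355864 = 1041144914054499,  y_5 = 579·52796355864+34·899089542721 = 61138134497770

579 34
670481 39372
776416419 45592742
899089542721 52796355864
1041144914054499 61138134497770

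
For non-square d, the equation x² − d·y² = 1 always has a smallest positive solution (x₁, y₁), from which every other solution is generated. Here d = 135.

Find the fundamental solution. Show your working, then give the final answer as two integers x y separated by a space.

√135 = [11; 1,1,1,1,1,1,1,22, …], period ℓ=8 (even) → k=7
a_0=11:  p_0=11·1+0=11,  q_0=11·0+1=1
…
a_2=1:  p_2=1·12+11=23,  q_2=1·1+1=2
a_3=1:  p_3=1·23+12=35,  q_3=1·2+1=3
…
a_6=1:  p_6=1·93+58=151,  q_6=1·8+5=13
a_7=1:  p_7=1·151+93=244,  q_7=1·13+8=21
→ (244, 21).  Check: 244²=59536, 135·21²=59535, difference 1.

244 21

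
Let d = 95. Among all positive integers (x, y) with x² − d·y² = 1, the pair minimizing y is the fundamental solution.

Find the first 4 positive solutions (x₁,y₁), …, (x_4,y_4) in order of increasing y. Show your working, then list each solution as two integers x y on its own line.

√95 → a₀=9, period (1,2,1,18); ℓ=4 even so k=3
a_0=9:  p_0=9·1+0=9,  q_0=9·0+1=1
a_1=1:  p_1=1·9+1=10,  q_1=1·1+0=1
a_2=2:  p_2=2·10+9=29,  q_2=2·1+1=3
a_3=1:  p_3=1·29+10=39,  q_3=1·3+1=4
(x₁, y₁) = (39, 4);  39² − 95·4² = 1 ✓
(x_2, y_2) = (39·39 + 95·4·4, 39·4 + 4·39) = (3041, 312)
(x_3, y_3) = (39·3041 + 95·4·312, 39·312 + 4·3041) = (237159, 24332)
(x_4, y_4) = (39·237159 + 95·4·24332, 39·24332 + 4·237159) = (18495361, 1897584)

39 4
3041 312
237159 24332
18495361 1897584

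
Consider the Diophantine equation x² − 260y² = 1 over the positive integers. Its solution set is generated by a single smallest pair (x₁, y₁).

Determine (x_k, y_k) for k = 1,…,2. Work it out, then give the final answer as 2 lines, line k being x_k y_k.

129 8
33281 2064

[16; 8,32] for √260; ℓ=2 ⇒ convergent index 1
i=0: a=16 ⇒ p=16, q=1
i=1: a=8 ⇒ p=129, q=8
(x₁, y₁) = (129, 8);  129² − 260·8² = 1 ✓
(x_2, y_2) = (129·129 + 260·8·8, 129·8 + 8·129) = (33281, 2064)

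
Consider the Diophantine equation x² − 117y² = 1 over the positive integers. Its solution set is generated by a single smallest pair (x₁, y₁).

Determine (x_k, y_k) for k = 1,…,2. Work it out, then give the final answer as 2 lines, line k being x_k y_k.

649 60
842401 77880

d=117: √d = [10; 1,4,2,4,1,20] (ℓ=6, even), read p_5/q_5
i=0: a=10 ⇒ p=10, q=1
i=1: a=1 ⇒ p=11, q=1
i=2: a=4 ⇒ p=54, q=5
i=3: a=2 ⇒ p=119, q=11
i=4: a=4 ⇒ p=530, q=49
i=5: a=1 ⇒ p=649, q=60
(x₁, y₁) = (649, 60);  649² − 117·60² = 1 ✓
(649+60√117)^2 = 842401 + 77880√117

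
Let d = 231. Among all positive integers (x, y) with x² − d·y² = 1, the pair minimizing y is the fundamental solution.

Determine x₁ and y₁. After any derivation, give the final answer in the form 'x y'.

d=231: √d = [15; 5,30] (ℓ=2, even), read p_1/q_1
k=0  a_k=15  p_k/q_k = 15/1
k=1  a_k=5  p_k/q_k = 76/5
(x₁, y₁) = (76, 5);  76² − 231·5² = 1 ✓

76 5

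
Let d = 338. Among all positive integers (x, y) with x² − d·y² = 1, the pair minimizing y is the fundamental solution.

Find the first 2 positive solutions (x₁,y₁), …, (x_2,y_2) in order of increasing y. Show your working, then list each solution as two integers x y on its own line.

d=338: √d = [18; 2,1,1,2,36] (ℓ=5, odd), read p_9/q_9
step 0: (18, 1)  from 18·(1,0) + (0,1)
step 1: (37, 2)  from 2·(18,1) + (1,0)
…
step 3: (92, 5)  from 1·(55,3) + (37,2)
step 4: (239, 13)  from 2·(92,5) + (55,3)
step 5: (8696, 473)  from 36·(239,13) + (92,5)
step 6: (17631, 959)  from 2·(8696,473) + (239,13)
step 7: (26327, 1432)  from 1·(17631,959) + (8696,473)
step 8: (43958, 2391)  from 1·(26327,1432) + (17631,959)
step 9: (114243, 6214)  from 2·(43958,2391) + (26327,1432)
→ (114243, 6214).  Check: 114243²=13051463049, 338·6214²=13051463048, difference 1.
(x_2, y_2) = (114243·114243 + 338·6214·6214, 114243·6214 + 6214·114243) = (26102926097, 1419812004)

114243 6214
26102926097 1419812004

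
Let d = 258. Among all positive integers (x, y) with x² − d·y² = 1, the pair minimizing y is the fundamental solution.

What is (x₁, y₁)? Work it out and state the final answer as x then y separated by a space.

√258 = [16; 16,32, …], period ℓ=2 (even) → k=1
k=0  a_k=16  p_k/q_k = 16/1
k=1  a_k=16  p_k/q_k = 257/16
→ (257, 16).  Check: 257²=66049, 258·16²=66048, difference 1.

257 16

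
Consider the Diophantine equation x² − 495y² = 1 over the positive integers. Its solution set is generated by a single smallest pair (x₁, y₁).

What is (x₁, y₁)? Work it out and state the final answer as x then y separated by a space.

89 4

√495 = [22; 4,44, …], period ℓ=2 (even) → k=1
k=0  a_k=22  p_k/q_k = 22/1
k=1  a_k=4  p_k/q_k = 89/4
(x₁, y₁) = (89, 4);  89² − 495·4² = 1 ✓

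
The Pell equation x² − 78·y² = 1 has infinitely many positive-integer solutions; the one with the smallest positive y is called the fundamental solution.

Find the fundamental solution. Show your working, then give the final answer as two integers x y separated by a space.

53 6

[8; 1,4,1,16] for √78; ℓ=4 ⇒ convergent index 3
i=0: a=8 ⇒ p=8, q=1
i=1: a=1 ⇒ p=9, q=1
i=2: a=4 ⇒ p=44, q=5
i=3: a=1 ⇒ p=53, q=6
→ (53, 6).  Check: 53²=2809, 78·6²=2808, difference 1.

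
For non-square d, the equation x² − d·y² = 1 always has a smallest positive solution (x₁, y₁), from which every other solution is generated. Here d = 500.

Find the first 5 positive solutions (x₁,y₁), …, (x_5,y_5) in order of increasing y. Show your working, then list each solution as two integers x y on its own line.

[22; 2,1,3,2,1,…,1,2,44] for √500; ℓ=14 ⇒ convergent index 13
a_0=22:  p_0=22·1+0=22,  q_0=22·0+1=1
a_1=2:  p_1=2·22+1=45,  q_1=2·1+0=2
a_2=1:  p_2=1·45+22=67,  q_2=1·2+1=3
…
a_5=1:  p_5=1·559+246=805,  q_5=1·25+11=36
a_6=1:  p_6=1·805+559=1364,  q_6=1·36+25=61
a_7=10:  p_7=10·1364+805=14445,  q_7=10·61+36=646
a_8=1:  p_8=1·14445+1364=15809,  q_8=1·646+61=707
a_9=1:  p_9=1·15809+14445=30254,  q_9=1·707+646=1353
a_10=2:  p_10=2·30254+15809=76317,  q_10=2·1353+707=3413
a_11=3:  p_11=3·76317+30254=259205,  q_11=3·3413+1353=11592
a_12=1:  p_12=1·259205+76317=335522,  q_12=1·11592+3413=15005
a_13=2:  p_13=2·335522+259205=930249,  q_13=2·15005+11592=41602
fundamental: x₁=930249, y₁=41602  (since 865363202001 − 500·1730726404 = 1)
k=2:  x_2 = 930249·930249+500·41602·41602 = 1730726404001,  y_2 = 930249·41602+41602·930249 = 77400437796
k=3:  x_3 = 930249·1730726404001+500·41602·77400437796 = 3220013013190122249,  y_3 = 930249·77400437796+41602·1730726404001 = 144003359718540806
k=4:  x_4 = 930249·3220013013190122249+500·41602·144003359718540806 = 5990827771012465337616001,  y_4 = 930249·144003359718540806+41602·3220013013190122249 = 267917962749548332043592
k=5:  x_5 = 930249·5990827771012465337616001+500·41602·267917962749548332043592 = 11145923086309929722690704506249,  y_5 = 930249·267917962749548332043592+41602·5990827771012465337616001 = 498460833859465169310720288010

930249 41602
1730726404001 77400437796
3220013013190122249 144003359718540806
5990827771012465337616001 267917962749548332043592
11145923086309929722690704506249 498460833859465169310720288010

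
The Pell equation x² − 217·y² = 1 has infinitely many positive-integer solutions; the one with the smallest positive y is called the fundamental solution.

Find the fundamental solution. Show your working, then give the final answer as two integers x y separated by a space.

3844063 260952

d=217: √d = [14; 1,2,1,2,1,…,2,1,28] (ℓ=16, even), read p_15/q_15
k=0  a_k=14  p_k/q_k = 14/1
k=1  a_k=1  p_k/q_k = 15/1
k=2  a_k=2  p_k/q_k = 44/3
k=3  a_k=1  p_k/q_k = 59/4
k=4  a_k=2  p_k/q_k = 162/11
…
k=9  a_k=9  p_k/q_k = 139163/9447
…
k=11  a_k=1  p_k/q_k = 293381/19916
k=12  a_k=2  p_k/q_k = 740980/50301
…
k=14  a_k=2  p_k/q_k = 2809702/190735
k=15  a_k=1  p_k/q_k = 3844063/260952
fundamental: x₁=3844063, y₁=260952  (since 14776820347969 − 217·68095946304 = 1)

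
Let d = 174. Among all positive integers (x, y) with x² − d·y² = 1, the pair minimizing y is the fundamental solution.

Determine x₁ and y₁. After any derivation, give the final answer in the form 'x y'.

1451 110

[13; 5,4,5,26] for √174; ℓ=4 ⇒ convergent index 3
a_0=13:  p_0=13·1+0=13,  q_0=13·0+1=1
…
a_2=4:  p_2=4·66+13=277,  q_2=4·5+1=21
a_3=5:  p_3=5·277+66=1451,  q_3=5·21+5=110
fundamental: x₁=1451, y₁=110  (since 2105401 − 174·12100 = 1)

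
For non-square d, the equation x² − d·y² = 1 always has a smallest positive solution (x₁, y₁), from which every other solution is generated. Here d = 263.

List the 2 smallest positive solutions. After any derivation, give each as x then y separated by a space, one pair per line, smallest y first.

d=263: √d = [16; 4,1,1,1,1,15,1,1,1,1,4,32] (ℓ=12, even), read p_11/q_11
k=0  a_k=16  p_k/q_k = 16/1
k=1  a_k=4  p_k/q_k = 65/4
k=2  a_k=1  p_k/q_k = 81/5
…
k=5  a_k=1  p_k/q_k = 373/23
k=6  a_k=15  p_k/q_k = 5822/359
k=7  a_k=1  p_k/q_k = 6195/382
k=8  a_k=1  p_k/q_k = 12017/741
…
k=10  a_k=1  p_k/q_k = 30229/1864
k=11  a_k=4  p_k/q_k = 139128/8579
→ (139128, 8579).  Check: 139128²=19356600384, 263·8579²=19356600383, difference 1.
(139128+8579√263)^2 = 38713200767 + 2387158224√263

139128 8579
38713200767 2387158224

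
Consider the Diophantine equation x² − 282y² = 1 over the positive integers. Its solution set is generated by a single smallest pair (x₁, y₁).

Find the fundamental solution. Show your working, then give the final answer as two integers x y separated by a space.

d=282: √d = [16; 1,3,1,4,1,3,1,32] (ℓ=8, even), read p_7/q_7
step 0: (16, 1)  from 16·(1,0) + (0,1)
step 1: (17, 1)  from 1·(16,1) + (1,0)
step 2: (67, 4)  from 3·(17,1) + (16,1)
…
step 6: (1864, 111)  from 3·(487,29) + (403,24)
step 7: (2351, 140)  from 1·(1864,111) + (487,29)
fundamental: x₁=2351, y₁=140  (since 5527201 − 282·19600 = 1)

2351 140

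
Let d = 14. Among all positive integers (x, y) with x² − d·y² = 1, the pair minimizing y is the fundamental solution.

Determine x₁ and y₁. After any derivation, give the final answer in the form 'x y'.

d=14: √d = [3; 1,2,1,6] (ℓ=4, even), read p_3/q_3
step 0: (3, 1)  from 3·(1,0) + (0,1)
step 1: (4, 1)  from 1·(3,1) + (1,0)
step 2: (11, 3)  from 2·(4,1) + (3,1)
step 3: (15, 4)  from 1·(11,3) + (4,1)
(x₁, y₁) = (15, 4);  15² − 14·4² = 1 ✓

15 4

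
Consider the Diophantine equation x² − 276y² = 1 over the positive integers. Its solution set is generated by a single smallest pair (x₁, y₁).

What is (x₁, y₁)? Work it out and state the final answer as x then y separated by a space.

7775 468

√276 = [16; 1,1,1,1,2,2,2,1,1,1,1,32, …], period ℓ=12 (even) → k=11
k=0  a_k=16  p_k/q_k = 16/1
k=1  a_k=1  p_k/q_k = 17/1
…
k=4  a_k=1  p_k/q_k = 83/5
k=5  a_k=2  p_k/q_k = 216/13
k=6  a_k=2  p_k/q_k = 515/31
k=7  a_k=2  p_k/q_k = 1246/75
k=8  a_k=1  p_k/q_k = 1761/106
k=9  a_k=1  p_k/q_k = 3007/181
k=10  a_k=1  p_k/q_k = 4768/287
k=11  a_k=1  p_k/q_k = 7775/468
→ (7775, 468).  Check: 7775²=60450625, 276·468²=60450624, difference 1.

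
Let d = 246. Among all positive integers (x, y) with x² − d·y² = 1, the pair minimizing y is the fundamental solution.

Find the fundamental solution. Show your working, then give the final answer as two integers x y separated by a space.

[15; 1,2,5,1,14,1,5,2,1,30] for √246; ℓ=10 ⇒ convergent index 9
k=0  a_k=15  p_k/q_k = 15/1
k=1  a_k=1  p_k/q_k = 16/1
…
k=8  a_k=2  p_k/q_k = 60777/3875
k=9  a_k=1  p_k/q_k = 88805/5662
fundamental: x₁=88805, y₁=5662  (since 7886328025 − 246·32058244 = 1)

88805 5662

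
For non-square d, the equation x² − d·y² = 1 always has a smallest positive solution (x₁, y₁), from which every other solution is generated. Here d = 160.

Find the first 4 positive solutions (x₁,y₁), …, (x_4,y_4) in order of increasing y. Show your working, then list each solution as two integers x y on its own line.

d=160: √d = [12; 1,1,1,5,1,1,1,24] (ℓ=8, even), read p_7/q_7
a_0=12:  p_0=12·1+0=12,  q_0=12·0+1=1
…
a_2=1:  p_2=1·13+12=25,  q_2=1·1+1=2
a_3=1:  p_3=1·25+13=38,  q_3=1·2+1=3
…
a_6=1:  p_6=1·253+215=468,  q_6=1·20+17=37
a_7=1:  p_7=1·468+253=721,  q_7=1·37+20=57
→ (721, 57).  Check: 721²=519841, 160·57²=519840, difference 1.
n=2: (721,57)∘(721,57) = (721·721+160·57·57, 721·57+57·721) = (1039681,82194)
n=3: (1039681,82194)∘(721,57) = (721·1039681+160·57·82194, 721·82194+57·1039681) = (1499219281,118523691)
n=4: (1499219281,118523691)∘(721,57) = (721·1499219281+160·57·118523691, 721·118523691+57·1499219281) = (2161873163521,170911080228)

721 57
1039681 82194
1499219281 118523691
2161873163521 170911080228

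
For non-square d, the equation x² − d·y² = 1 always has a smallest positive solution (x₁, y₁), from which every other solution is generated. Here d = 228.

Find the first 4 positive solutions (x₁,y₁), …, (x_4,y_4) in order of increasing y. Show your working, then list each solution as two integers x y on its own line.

√228 = [15; 10,30, …], period ℓ=2 (even) → k=1
a_0=15:  p_0=15·1+0=15,  q_0=15·0+1=1
a_1=10:  p_1=10·15+1=151,  q_1=10·1+0=10
(x₁, y₁) = (151, 10);  151² − 228·10² = 1 ✓
k=2:  x_2 = 151·151+228·10·10 = 45601,  y_2 = 151·10+10·151 = 3020
k=3:  x_3 = 151·45601+228·10·3020 = 13771351,  y_3 = 151·3020+10·45601 = 912030
k=4:  x_4 = 151·13771351+228·10·912030 = 4158902401,  y_4 = 151·912030+10·13771351 = 275430040

151 10
45601 3020
13771351 912030
4158902401 275430040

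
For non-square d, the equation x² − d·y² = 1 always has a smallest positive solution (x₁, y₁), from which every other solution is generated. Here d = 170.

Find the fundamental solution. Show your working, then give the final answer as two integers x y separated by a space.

339 26

√170 → a₀=13, period (26); ℓ=1 odd so k=1
k=0  a_k=13  p_k/q_k = 13/1
k=1  a_k=26  p_k/q_k = 339/26
(x₁, y₁) = (339, 26);  339² − 170·26² = 1 ✓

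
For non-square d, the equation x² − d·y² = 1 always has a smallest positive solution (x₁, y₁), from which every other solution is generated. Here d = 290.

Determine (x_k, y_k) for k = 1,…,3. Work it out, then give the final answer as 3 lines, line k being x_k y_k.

√290 → a₀=17, period (34); ℓ=1 odd so k=1
k=0  a_k=17  p_k/q_k = 17/1
k=1  a_k=34  p_k/q_k = 579/34
→ (579, 34).  Check: 579²=335241, 290·34²=335240, difference 1.
(x_2, y_2) = (579·579 + 290·34·34, 579·34 + 34·579) = (670481, 39372)
(x_3, y_3) = (579·670481 + 290·34·39372, 579·39372 + 34·670481) = (776416419, 45592742)

579 34
670481 39372
776416419 45592742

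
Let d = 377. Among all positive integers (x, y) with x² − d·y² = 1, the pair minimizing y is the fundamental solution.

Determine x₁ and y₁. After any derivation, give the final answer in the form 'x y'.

233 12

√377 → a₀=19, period (2,2,2,38); ℓ=4 even so k=3
i=0: a=19 ⇒ p=19, q=1
i=1: a=2 ⇒ p=39, q=2
i=2: a=2 ⇒ p=97, q=5
i=3: a=2 ⇒ p=233, q=12
→ (233, 12).  Check: 233²=54289, 377·12²=54288, difference 1.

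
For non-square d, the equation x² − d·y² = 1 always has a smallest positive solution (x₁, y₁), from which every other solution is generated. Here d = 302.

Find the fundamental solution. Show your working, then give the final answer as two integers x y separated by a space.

[17; 2,1,1,1,4,…,1,2,34] for √302; ℓ=16 ⇒ convergent index 15
a_0=17:  p_0=17·1+0=17,  q_0=17·0+1=1
a_1=2:  p_1=2·17+1=35,  q_1=2·1+0=2
…
a_3=1:  p_3=1·52+35=87,  q_3=1·3+2=5
a_4=1:  p_4=1·87+52=139,  q_4=1·5+3=8
a_5=4:  p_5=4·139+87=643,  q_5=4·8+5=37
a_6=2:  p_6=2·643+139=1425,  q_6=2·37+8=82
…
a_9=1:  p_9=1·34513+2068=36581,  q_9=1·1986+119=2105
a_10=2:  p_10=2·36581+34513=107675,  q_10=2·2105+1986=6196
…
a_14=1:  p_14=1·1042237+574956=1617193,  q_14=1·59974+33085=93059
a_15=2:  p_15=2·1617193+1042237=4276623,  q_15=2·93059+59974=246092
→ (4276623, 246092).  Check: 4276623²=18289504284129, 302·246092²=18289504284128, difference 1.

4276623 246092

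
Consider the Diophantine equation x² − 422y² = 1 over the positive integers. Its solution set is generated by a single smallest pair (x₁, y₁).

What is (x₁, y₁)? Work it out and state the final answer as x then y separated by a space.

7022501 341850

[20; 1,1,5,2,1,…,1,1,40] for √422; ℓ=14 ⇒ convergent index 13
k=0  a_k=20  p_k/q_k = 20/1
k=1  a_k=1  p_k/q_k = 21/1
k=2  a_k=1  p_k/q_k = 41/2
k=3  a_k=5  p_k/q_k = 226/11
k=4  a_k=2  p_k/q_k = 493/24
k=5  a_k=1  p_k/q_k = 719/35
k=6  a_k=3  p_k/q_k = 2650/129
k=7  a_k=20  p_k/q_k = 53719/2615
k=8  a_k=3  p_k/q_k = 163807/7974
k=9  a_k=1  p_k/q_k = 217526/10589
…
k=11  a_k=5  p_k/q_k = 3211821/156349
k=12  a_k=1  p_k/q_k = 3810680/185501
k=13  a_k=1  p_k/q_k = 7022501/341850
fundamental: x₁=7022501, y₁=341850  (since 49315520295001 − 422·116861422500 = 1)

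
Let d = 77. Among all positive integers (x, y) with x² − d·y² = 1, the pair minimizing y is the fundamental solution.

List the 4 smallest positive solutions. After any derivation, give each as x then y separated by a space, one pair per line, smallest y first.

[8; 1,3,2,3,1,16] for √77; ℓ=6 ⇒ convergent index 5
k=0  a_k=8  p_k/q_k = 8/1
…
k=2  a_k=3  p_k/q_k = 35/4
k=3  a_k=2  p_k/q_k = 79/9
k=4  a_k=3  p_k/q_k = 272/31
k=5  a_k=1  p_k/q_k = 351/40
(x₁, y₁) = (351, 40);  351² − 77·40² = 1 ✓
(351+40√77)^2 = 246401 + 28080√77
(351+40√77)^3 = 172973151 + 19712120√77
(351+40√77)^4 = 121426905601 + 13837880160√77

351 40
246401 28080
172973151 19712120
121426905601 13837880160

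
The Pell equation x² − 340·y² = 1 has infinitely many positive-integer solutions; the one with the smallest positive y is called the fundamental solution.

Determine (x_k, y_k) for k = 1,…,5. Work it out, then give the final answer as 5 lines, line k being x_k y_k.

285769 15498
163327842721 8857695924
93348068572789129 5062509812995614
53351968415791425367681 2893416733491029538408
30492677324331251603220874249 1653697613020933530509635890

[18; 2,3,1,1,1,…,3,2,36] for √340; ℓ=14 ⇒ convergent index 13
a_0=18:  p_0=18·1+0=18,  q_0=18·0+1=1
a_1=2:  p_1=2·18+1=37,  q_1=2·1+0=2
…
a_3=1:  p_3=1·129+37=166,  q_3=1·7+2=9
…
a_7=8:  p_7=8·756+461=6509,  q_7=8·41+25=353
…
a_11=1:  p_11=1·21039+13774=34813,  q_11=1·1141+747=1888
a_12=3:  p_12=3·34813+21039=125478,  q_12=3·1888+1141=6805
a_13=2:  p_13=2·125478+34813=285769,  q_13=2·6805+1888=15498
(x₁, y₁) = (285769, 15498);  285769² − 340·15498² = 1 ✓
(285769+15498√340)^2 = 163327842721 + 8857695924√340
(285769+15498√340)^3 = 93348068572789129 + 5062509812995614√340
(285769+15498√340)^4 = 53351968415791425367681 + 2893416733491029538408√340
(285769+15498√340)^5 = 30492677324331251603220874249 + 1653697613020933530509635890√340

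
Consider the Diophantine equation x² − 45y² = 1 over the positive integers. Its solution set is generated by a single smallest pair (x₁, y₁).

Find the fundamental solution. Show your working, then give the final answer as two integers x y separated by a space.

161 24

√45 = [6; 1,2,2,2,1,12, …], period ℓ=6 (even) → k=5
i=0: a=6 ⇒ p=6, q=1
i=1: a=1 ⇒ p=7, q=1
i=2: a=2 ⇒ p=20, q=3
…
i=4: a=2 ⇒ p=114, q=17
i=5: a=1 ⇒ p=161, q=24
fundamental: x₁=161, y₁=24  (since 25921 − 45·576 = 1)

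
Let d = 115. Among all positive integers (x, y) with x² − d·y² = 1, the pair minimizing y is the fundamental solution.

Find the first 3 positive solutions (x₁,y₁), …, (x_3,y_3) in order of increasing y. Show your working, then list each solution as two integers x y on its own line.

1126 105
2535751 236460
5710510126 532507815

√115 → a₀=10, period (1,2,1,1,1,1,1,2,1,20); ℓ=10 even so k=9
i=0: a=10 ⇒ p=10, q=1
…
i=3: a=1 ⇒ p=43, q=4
…
i=5: a=1 ⇒ p=118, q=11
…
i=8: a=2 ⇒ p=815, q=76
i=9: a=1 ⇒ p=1126, q=105
→ (1126, 105).  Check: 1126²=1267876, 115·105²=1267875, difference 1.
(1126+105√115)^2 = 2535751 + 236460√115
(1126+105√115)^3 = 5710510126 + 532507815√115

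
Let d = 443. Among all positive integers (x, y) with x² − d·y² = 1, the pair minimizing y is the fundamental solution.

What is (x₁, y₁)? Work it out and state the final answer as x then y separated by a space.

[21; 21,42] for √443; ℓ=2 ⇒ convergent index 1
i=0: a=21 ⇒ p=21, q=1
i=1: a=21 ⇒ p=442, q=21
(x₁, y₁) = (442, 21);  442² − 443·21² = 1 ✓

442 21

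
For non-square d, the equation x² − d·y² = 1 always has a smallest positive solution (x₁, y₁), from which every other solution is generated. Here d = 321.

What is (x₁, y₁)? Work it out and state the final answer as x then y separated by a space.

d=321: √d = [17; 1,10,1,34] (ℓ=4, even), read p_3/q_3
k=0  a_k=17  p_k/q_k = 17/1
…
k=2  a_k=10  p_k/q_k = 197/11
k=3  a_k=1  p_k/q_k = 215/12
fundamental: x₁=215, y₁=12  (since 46225 − 321·144 = 1)

215 12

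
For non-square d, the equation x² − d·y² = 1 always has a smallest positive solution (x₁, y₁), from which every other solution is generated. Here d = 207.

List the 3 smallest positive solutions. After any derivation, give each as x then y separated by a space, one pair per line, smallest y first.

√207 = [14; 2,1,1,2,1,1,2,28, …], period ℓ=8 (even) → k=7
step 0: (14, 1)  from 14·(1,0) + (0,1)
step 1: (29, 2)  from 2·(14,1) + (1,0)
step 2: (43, 3)  from 1·(29,2) + (14,1)
step 3: (72, 5)  from 1·(43,3) + (29,2)
…
step 5: (259, 18)  from 1·(187,13) + (72,5)
step 6: (446, 31)  from 1·(259,18) + (187,13)
step 7: (1151, 80)  from 2·(446,31) + (259,18)
(x₁, y₁) = (1151, 80);  1151² − 207·80² = 1 ✓
k=2:  x_2 = 1151·1151+207·80·80 = 2649601,  y_2 = 1151·80+80·1151 = 184160
k=3:  x_3 = 1151·2649601+207·80·184160 = 6099380351,  y_3 = 1151·184160+80·2649601 = 423936240

1151 80
2649601 184160
6099380351 423936240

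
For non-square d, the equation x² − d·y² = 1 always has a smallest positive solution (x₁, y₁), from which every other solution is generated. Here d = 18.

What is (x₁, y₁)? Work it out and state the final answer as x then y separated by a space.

d=18: √d = [4; 4,8] (ℓ=2, even), read p_1/q_1
i=0: a=4 ⇒ p=4, q=1
i=1: a=4 ⇒ p=17, q=4
(x₁, y₁) = (17, 4);  17² − 18·4² = 1 ✓

17 4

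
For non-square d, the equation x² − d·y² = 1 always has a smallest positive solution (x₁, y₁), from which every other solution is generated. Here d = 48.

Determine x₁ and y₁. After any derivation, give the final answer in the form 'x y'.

√48 = [6; 1,12, …], period ℓ=2 (even) → k=1
a_0=6:  p_0=6·1+0=6,  q_0=6·0+1=1
a_1=1:  p_1=1·6+1=7,  q_1=1·1+0=1
→ (7, 1).  Check: 7²=49, 48·1²=48, difference 1.

7 1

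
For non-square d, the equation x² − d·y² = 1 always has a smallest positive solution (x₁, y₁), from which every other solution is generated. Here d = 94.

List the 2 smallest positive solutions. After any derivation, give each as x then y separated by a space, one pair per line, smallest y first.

2143295 221064
9187426914049 947610731760

√94 → a₀=9, period (1,2,3,1,1,…,2,1,18); ℓ=16 even so k=15
i=0: a=9 ⇒ p=9, q=1
i=1: a=1 ⇒ p=10, q=1
…
i=3: a=3 ⇒ p=97, q=10
…
i=6: a=5 ⇒ p=1241, q=128
…
i=8: a=8 ⇒ p=12953, q=1336
i=9: a=1 ⇒ p=14417, q=1487
…
i=11: a=1 ⇒ p=99455, q=10258
…
i=13: a=3 ⇒ p=652934, q=67345
i=14: a=2 ⇒ p=1490361, q=153719
i=15: a=1 ⇒ p=2143295, q=221064
fundamental: x₁=2143295, y₁=221064  (since 4593713457025 − 94·48869292096 = 1)
(x_2, y_2) = (2143295·2143295 + 94·221064·221064, 2143295·221064 + 221064·2143295) = (9187426914049, 947610731760)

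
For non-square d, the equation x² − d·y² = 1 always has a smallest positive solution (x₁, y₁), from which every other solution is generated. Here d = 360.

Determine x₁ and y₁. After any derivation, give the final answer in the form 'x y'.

19 1

√360 = [18; 1,36, …], period ℓ=2 (even) → k=1
i=0: a=18 ⇒ p=18, q=1
i=1: a=1 ⇒ p=19, q=1
(x₁, y₁) = (19, 1);  19² − 360·1² = 1 ✓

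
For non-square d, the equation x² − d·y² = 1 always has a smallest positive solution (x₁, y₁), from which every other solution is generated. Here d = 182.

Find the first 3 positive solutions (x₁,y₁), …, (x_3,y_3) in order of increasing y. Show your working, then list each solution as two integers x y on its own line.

27 2
1457 108
78651 5830

√182 = [13; 2,26, …], period ℓ=2 (even) → k=1
a_0=13:  p_0=13·1+0=13,  q_0=13·0+1=1
a_1=2:  p_1=2·13+1=27,  q_1=2·1+0=2
(x₁, y₁) = (27, 2);  27² − 182·2² = 1 ✓
k=2:  x_2 = 27·27+182·2·2 = 1457,  y_2 = 27·2+2·27 = 108
k=3:  x_3 = 27·1457+182·2·108 = 78651,  y_3 = 27·108+2·1457 = 5830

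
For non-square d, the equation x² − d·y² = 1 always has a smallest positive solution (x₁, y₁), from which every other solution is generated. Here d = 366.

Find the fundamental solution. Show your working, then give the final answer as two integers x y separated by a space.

d=366: √d = [19; 7,1,1,1,2,12,2,1,1,1,7,38] (ℓ=12, even), read p_11/q_11
a_0=19:  p_0=19·1+0=19,  q_0=19·0+1=1
a_1=7:  p_1=7·19+1=134,  q_1=7·1+0=7
a_2=1:  p_2=1·134+19=153,  q_2=1·7+1=8
…
a_4=1:  p_4=1·287+153=440,  q_4=1·15+8=23
…
a_7=2:  p_7=2·14444+1167=30055,  q_7=2·755+61=1571
a_8=1:  p_8=1·30055+14444=44499,  q_8=1·1571+755=2326
a_9=1:  p_9=1·44499+30055=74554,  q_9=1·2326+1571=3897
a_10=1:  p_10=1·74554+44499=119053,  q_10=1·3897+2326=6223
a_11=7:  p_11=7·119053+74554=907925,  q_11=7·6223+3897=47458
→ (907925, 47458).  Check: 907925²=824327805625, 366·47458²=824327805624, difference 1.

907925 47458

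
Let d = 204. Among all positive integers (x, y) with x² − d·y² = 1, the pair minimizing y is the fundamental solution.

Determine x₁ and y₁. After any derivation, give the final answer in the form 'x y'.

4999 350

√204 → a₀=14, period (3,1,1,6,1,1,3,28); ℓ=8 even so k=7
step 0: (14, 1)  from 14·(1,0) + (0,1)
…
step 5: (757, 53)  from 1·(657,46) + (100,7)
step 6: (1414, 99)  from 1·(757,53) + (657,46)
step 7: (4999, 350)  from 3·(1414,99) + (757,53)
→ (4999, 350).  Check: 4999²=24990001, 204·350²=24990000, difference 1.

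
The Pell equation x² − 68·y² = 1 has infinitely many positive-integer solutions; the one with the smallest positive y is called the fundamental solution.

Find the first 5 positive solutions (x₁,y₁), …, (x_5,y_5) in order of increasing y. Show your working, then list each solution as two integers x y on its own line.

33 4
2177 264
143649 17420
9478657 1149456
625447713 75846676

√68 → a₀=8, period (4,16); ℓ=2 even so k=1
i=0: a=8 ⇒ p=8, q=1
i=1: a=4 ⇒ p=33, q=4
fundamental: x₁=33, y₁=4  (since 1089 − 68·16 = 1)
n=2: (33,4)∘(33,4) = (33·33+68·4·4, 33·4+4·33) = (2177,264)
n=3: (2177,264)∘(33,4) = (33·2177+68·4·264, 33·264+4·2177) = (143649,17420)
n=4: (143649,17420)∘(33,4) = (33·143649+68·4·17420, 33·17420+4·143649) = (9478657,1149456)
n=5: (9478657,1149456)∘(33,4) = (33·9478657+68·4·1149456, 33·1149456+4·9478657) = (625447713,75846676)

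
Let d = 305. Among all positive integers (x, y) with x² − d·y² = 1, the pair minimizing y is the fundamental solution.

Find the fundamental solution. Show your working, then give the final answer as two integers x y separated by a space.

√305 → a₀=17, period (2,6,2,34); ℓ=4 even so k=3
i=0: a=17 ⇒ p=17, q=1
…
i=2: a=6 ⇒ p=227, q=13
i=3: a=2 ⇒ p=489, q=28
→ (489, 28).  Check: 489²=239121, 305·28²=239120, difference 1.

489 28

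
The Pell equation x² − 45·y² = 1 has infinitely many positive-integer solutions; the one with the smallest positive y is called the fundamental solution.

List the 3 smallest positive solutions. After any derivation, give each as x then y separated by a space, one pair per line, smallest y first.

161 24
51841 7728
16692641 2488392

[6; 1,2,2,2,1,12] for √45; ℓ=6 ⇒ convergent index 5
i=0: a=6 ⇒ p=6, q=1
i=1: a=1 ⇒ p=7, q=1
…
i=4: a=2 ⇒ p=114, q=17
i=5: a=1 ⇒ p=161, q=24
→ (161, 24).  Check: 161²=25921, 45·24²=25920, difference 1.
(161+24√45)^2 = 51841 + 7728√45
(161+24√45)^3 = 16692641 + 2488392√45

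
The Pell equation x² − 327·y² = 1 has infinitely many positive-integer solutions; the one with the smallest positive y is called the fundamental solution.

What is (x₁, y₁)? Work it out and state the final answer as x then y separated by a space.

217 12

[18; 12,36] for √327; ℓ=2 ⇒ convergent index 1
a_0=18:  p_0=18·1+0=18,  q_0=18·0+1=1
a_1=12:  p_1=12·18+1=217,  q_1=12·1+0=12
→ (217, 12).  Check: 217²=47089, 327·12²=47088, difference 1.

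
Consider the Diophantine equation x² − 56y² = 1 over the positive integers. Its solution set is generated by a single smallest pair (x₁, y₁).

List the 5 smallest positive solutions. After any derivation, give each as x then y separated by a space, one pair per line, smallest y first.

√56 → a₀=7, period (2,14); ℓ=2 even so k=1
i=0: a=7 ⇒ p=7, q=1
i=1: a=2 ⇒ p=15, q=2
(x₁, y₁) = (15, 2);  15² − 56·2² = 1 ✓
n=2: (15,2)∘(15,2) = (15·15+56·2·2, 15·2+2·15) = (449,60)
n=3: (449,60)∘(15,2) = (15·449+56·2·60, 15·60+2·449) = (13455,1798)
n=4: (13455,1798)∘(15,2) = (15·13455+56·2·1798, 15·1798+2·13455) = (403201,53880)
n=5: (403201,53880)∘(15,2) = (15·403201+56·2·53880, 15·53880+2·403201) = (12082575,1614602)

15 2
449 60
13455 1798
403201 53880
12082575 1614602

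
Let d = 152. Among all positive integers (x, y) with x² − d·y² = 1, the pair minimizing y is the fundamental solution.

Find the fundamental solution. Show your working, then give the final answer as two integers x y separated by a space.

[12; 3,24] for √152; ℓ=2 ⇒ convergent index 1
a_0=12:  p_0=12·1+0=12,  q_0=12·0+1=1
a_1=3:  p_1=3·12+1=37,  q_1=3·1+0=3
(x₁, y₁) = (37, 3);  37² − 152·3² = 1 ✓

37 3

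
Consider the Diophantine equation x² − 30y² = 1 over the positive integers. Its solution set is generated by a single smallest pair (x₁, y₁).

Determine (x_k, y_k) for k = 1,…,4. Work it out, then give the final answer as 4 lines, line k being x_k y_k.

√30 → a₀=5, period (2,10); ℓ=2 even so k=1
i=0: a=5 ⇒ p=5, q=1
i=1: a=2 ⇒ p=11, q=2
→ (11, 2).  Check: 11²=121, 30·2²=120, difference 1.
n=2: (11,2)∘(11,2) = (11·11+30·2·2, 11·2+2·11) = (241,44)
n=3: (241,44)∘(11,2) = (11·241+30·2·44, 11·44+2·241) = (5291,966)
n=4: (5291,966)∘(11,2) = (11·5291+30·2·966, 11·966+2·5291) = (116161,21208)

11 2
241 44
5291 966
116161 21208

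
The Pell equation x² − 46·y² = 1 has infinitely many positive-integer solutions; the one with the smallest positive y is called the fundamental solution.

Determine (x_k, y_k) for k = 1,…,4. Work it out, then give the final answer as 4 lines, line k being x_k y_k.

[6; 1,3,1,1,2,6,2,1,1,3,1,12] for √46; ℓ=12 ⇒ convergent index 11
step 0: (6, 1)  from 6·(1,0) + (0,1)
…
step 2: (27, 4)  from 3·(7,1) + (6,1)
…
step 7: (2150, 317)  from 2·(997,147) + (156,23)
step 8: (3147, 464)  from 1·(2150,317) + (997,147)
step 9: (5297, 781)  from 1·(3147,464) + (2150,317)
step 10: (19038, 2807)  from 3·(5297,781) + (3147,464)
step 11: (24335, 3588)  from 1·(19038,2807) + (5297,781)
(x₁, y₁) = (24335, 3588);  24335² − 46·3588² = 1 ✓
(24335+3588√46)^2 = 1184384449 + 174627960√46
(24335+3588√46)^3 = 57643991108495 + 8499142809612√46
(24335+3588√46)^4 = 2805533046066067201 + 413653280369188080√46

24335 3588
1184384449 174627960
57643991108495 8499142809612
2805533046066067201 413653280369188080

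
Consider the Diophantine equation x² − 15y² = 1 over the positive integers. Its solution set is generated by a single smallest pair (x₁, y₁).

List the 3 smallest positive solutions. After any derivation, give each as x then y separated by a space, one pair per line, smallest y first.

√15 = [3; 1,6, …], period ℓ=2 (even) → k=1
i=0: a=3 ⇒ p=3, q=1
i=1: a=1 ⇒ p=4, q=1
(x₁, y₁) = (4, 1);  4² − 15·1² = 1 ✓
(x_2, y_2) = (4·4 + 15·1·1, 4·1 + 1·4) = (31, 8)
(x_3, y_3) = (4·31 + 15·1·8, 4·8 + 1·31) = (244, 63)

4 1
31 8
244 63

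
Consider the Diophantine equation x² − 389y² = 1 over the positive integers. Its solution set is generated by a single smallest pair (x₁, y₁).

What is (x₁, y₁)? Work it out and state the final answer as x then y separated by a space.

3287049 166660

√389 = [19; 1,2,1,1,1,1,2,1,38, …], period ℓ=9 (odd) → k=17
k=0  a_k=19  p_k/q_k = 19/1
k=1  a_k=1  p_k/q_k = 20/1
…
k=4  a_k=1  p_k/q_k = 138/7
…
k=6  a_k=1  p_k/q_k = 355/18
k=7  a_k=2  p_k/q_k = 927/47
…
k=12  a_k=1  p_k/q_k = 202418/10263
k=13  a_k=1  p_k/q_k = 353911/17944
k=14  a_k=1  p_k/q_k = 556329/28207
k=15  a_k=1  p_k/q_k = 910240/46151
k=16  a_k=2  p_k/q_k = 2376809/120509
k=17  a_k=1  p_k/q_k = 3287049/166660
fundamental: x₁=3287049, y₁=166660  (since 10804691128401 − 389·27775555600 = 1)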